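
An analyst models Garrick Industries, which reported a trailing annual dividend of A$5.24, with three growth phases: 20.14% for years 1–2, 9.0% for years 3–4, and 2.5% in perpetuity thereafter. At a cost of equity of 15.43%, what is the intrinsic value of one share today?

Three-stage DDM. Project D₁…D_4; terminal Gordon value at t=4 with g = 0.025; discount at r = 0.1543.
D_1 = 6.2953
D_2 = 7.5632
D_3 = 8.2439
D_4 = 8.9859
TV_4 = 9.2105/(0.1543−0.025) = 71.2336
P₀ = Σ Dₜ/(1+r)ᵗ + TV_4/(1+r)^4 = 61.6764

A$61.68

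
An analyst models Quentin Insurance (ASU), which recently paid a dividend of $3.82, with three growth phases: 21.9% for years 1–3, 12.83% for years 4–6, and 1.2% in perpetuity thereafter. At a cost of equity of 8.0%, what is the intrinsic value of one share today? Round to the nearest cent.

Three-stage DDM. Project D₁…D_6; terminal Gordon value at t=6 with g = 0.012; discount at r = 0.08.
D_1 = 4.6566
D_2 = 5.6764
D_3 = 6.9195
D_4 = 7.8073
D_5 = 8.8089
D_6 = 9.9391
TV_6 = 10.0584/(0.08−0.012) = 147.9176
P₀ = Σ Dₜ/(1+r)ᵗ + TV_6/(1+r)^6 = 125.8814

$125.88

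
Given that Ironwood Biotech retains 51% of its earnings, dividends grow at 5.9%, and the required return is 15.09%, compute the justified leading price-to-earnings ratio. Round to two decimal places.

Payout ratio b = 1 − 0.51 = 0.49.
Justified leading P/E = b/(r−g) = 0.49/(0.1509−0.059) = 5.3319

5.33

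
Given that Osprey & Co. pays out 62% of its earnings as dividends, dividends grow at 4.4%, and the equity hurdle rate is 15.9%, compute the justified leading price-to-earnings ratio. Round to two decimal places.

Justified leading P/E = b/(r−g) = 0.62/(0.159−0.044) = 5.3913

5.39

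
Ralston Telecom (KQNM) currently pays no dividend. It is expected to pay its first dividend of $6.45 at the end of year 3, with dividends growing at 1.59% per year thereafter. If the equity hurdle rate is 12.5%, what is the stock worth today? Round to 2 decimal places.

$46.71

Deferred-dividend DDM. At t=2 the remaining stream is a growing perpetuity with first payment D_3 = 6.45.
V_2 = D_3/(r−g) = 6.45/(0.125−0.0159) = 59.1201
P₀ = V_2/(1+r)^2 = 59.1201/(1+0.125)^2 = 46.7122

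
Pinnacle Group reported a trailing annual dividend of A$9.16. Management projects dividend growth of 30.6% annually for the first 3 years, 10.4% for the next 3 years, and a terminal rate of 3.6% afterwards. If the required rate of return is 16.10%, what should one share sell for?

A$163.25

Three-stage DDM. Project D₁…D_6; terminal Gordon value at t=6 with g = 0.036; discount at r = 0.161.
D_1 = 11.9630
D_2 = 15.6236
D_3 = 20.4045
D_4 = 22.5265
D_5 = 24.8693
D_6 = 27.4557
TV_6 = 28.4441/(0.161−0.036) = 227.5527
P₀ = Σ Dₜ/(1+r)ᵗ + TV_6/(1+r)^6 = 163.2480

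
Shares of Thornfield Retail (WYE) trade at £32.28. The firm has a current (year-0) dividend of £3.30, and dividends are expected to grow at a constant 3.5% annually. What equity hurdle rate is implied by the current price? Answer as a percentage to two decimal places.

14.08%

Rearranging the constant-growth DDM: r = D₁/P₀ + g.
D₁ = 3.30 × (1 + 0.035) = 3.4155.
r = 3.4155 / 32.28 + 0.035 = 0.10581 + 0.035 = 0.14081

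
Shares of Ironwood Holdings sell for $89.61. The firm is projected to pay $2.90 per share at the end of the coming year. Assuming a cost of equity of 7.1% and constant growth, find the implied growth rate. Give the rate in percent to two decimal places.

3.86%

From P₀ = D₁/(r − g), the implied growth is g = r − D₁/P₀.
g = 0.071 − 2.90/89.61 = 0.071 − 0.03236 = 0.03864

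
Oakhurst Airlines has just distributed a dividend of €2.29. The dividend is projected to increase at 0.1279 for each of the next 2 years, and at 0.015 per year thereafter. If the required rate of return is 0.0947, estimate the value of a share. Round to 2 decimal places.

Two-stage DDM. Project D₁…D_2 at 0.1279, terminal growth 0.015, discount at r = 0.0947.
D_1 = 2.5829
D_2 = 2.9132
Terminal value at t=2: TV = D_3/(r−g) = 2.9569/(0.0947−0.015) = 37.1009
P₀ = 2.5829/(1+0.0947)^1 + 2.9132/(1+0.0947)^2 + 37.1009/(1+0.0947)^2 = 35.7500

€35.75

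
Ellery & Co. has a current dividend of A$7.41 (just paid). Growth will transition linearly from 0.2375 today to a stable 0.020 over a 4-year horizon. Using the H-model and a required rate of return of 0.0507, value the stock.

A$351.19

H-model: P₀ = D₀[(1+g_L) + H(g_S−g_L)]/(r−g_L), with H = 4/2 = 2.
P₀ = 7.41 × [(1+0.02) + 2×(0.2375−0.02)] / (0.0507−0.02)
   = 7.41 × 1.4550 / 0.0307 = 351.1906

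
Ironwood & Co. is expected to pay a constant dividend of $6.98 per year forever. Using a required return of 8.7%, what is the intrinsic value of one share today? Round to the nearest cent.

$80.23

Zero-growth DDM (perpetuity): P₀ = D/r = 6.98 / 0.087 = 80.2299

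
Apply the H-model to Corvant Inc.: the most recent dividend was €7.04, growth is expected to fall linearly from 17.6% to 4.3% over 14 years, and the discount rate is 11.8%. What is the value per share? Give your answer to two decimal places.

€185.29

H-model: P₀ = D₀[(1+g_L) + H(g_S−g_L)]/(r−g_L), with H = 14/2 = 7.
P₀ = 7.04 × [(1+0.043) + 7×(0.176−0.043)] / (0.118−0.043)
   = 7.04 × 1.9740 / 0.075 = 185.2928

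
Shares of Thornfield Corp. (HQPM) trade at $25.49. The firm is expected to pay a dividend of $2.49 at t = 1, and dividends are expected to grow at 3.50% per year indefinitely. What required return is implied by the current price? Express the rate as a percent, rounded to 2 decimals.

Rearranging the constant-growth DDM: r = D₁/P₀ + g.
r = 2.4900 / 25.49 + 0.035 = 0.09769 + 0.035 = 0.13269

13.27%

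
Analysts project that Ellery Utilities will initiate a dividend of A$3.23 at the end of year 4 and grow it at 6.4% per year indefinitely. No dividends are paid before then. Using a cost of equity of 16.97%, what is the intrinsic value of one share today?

Deferred-dividend DDM. At t=3 the remaining stream is a growing perpetuity with first payment D_4 = 3.23.
V_3 = D_4/(r−g) = 3.23/(0.1697−0.064) = 30.5582
P₀ = V_3/(1+r)^3 = 30.5582/(1+0.1697)^3 = 19.0943

A$19.09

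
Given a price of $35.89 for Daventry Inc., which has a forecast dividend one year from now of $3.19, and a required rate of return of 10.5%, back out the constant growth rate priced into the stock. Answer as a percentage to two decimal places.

From P₀ = D₁/(r − g), the implied growth is g = r − D₁/P₀.
g = 0.105 − 3.19/35.89 = 0.105 − 0.08888 = 0.01612

1.61%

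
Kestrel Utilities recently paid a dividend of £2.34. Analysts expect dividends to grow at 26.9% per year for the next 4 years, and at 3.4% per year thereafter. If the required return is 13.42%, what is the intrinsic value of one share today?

£50.33

Two-stage DDM. Project D₁…D_4 at 0.269, terminal growth 0.034, discount at r = 0.1342.
D_1 = 2.9695
D_2 = 3.7682
D_3 = 4.7819
D_4 = 6.0682
Terminal value at t=4: TV = D_5/(r−g) = 6.2746/(0.1342−0.034) = 62.6203
P₀ = 2.9695/(1+0.1342)^1 + 3.7682/(1+0.1342)^2 + 4.7819/(1+0.1342)^3 + 6.0682/(1+0.1342)^4 + 62.6203/(1+0.1342)^4 = 50.3322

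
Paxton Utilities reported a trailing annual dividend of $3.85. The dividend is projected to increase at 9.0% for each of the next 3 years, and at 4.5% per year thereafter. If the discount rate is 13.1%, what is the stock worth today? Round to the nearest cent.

Two-stage DDM. Project D₁…D_3 at 0.09, terminal growth 0.045, discount at r = 0.131.
D_1 = 4.1965
D_2 = 4.5742
D_3 = 4.9859
Terminal value at t=3: TV = D_4/(r−g) = 5.2102/(0.131−0.045) = 60.5840
P₀ = 4.1965/(1+0.131)^1 + 4.5742/(1+0.131)^2 + 4.9859/(1+0.131)^3 + 60.5840/(1+0.131)^3 = 52.6091

$52.61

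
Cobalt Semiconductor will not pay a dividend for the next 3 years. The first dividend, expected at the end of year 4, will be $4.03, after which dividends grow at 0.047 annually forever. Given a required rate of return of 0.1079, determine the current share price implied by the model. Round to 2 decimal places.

Deferred-dividend DDM. At t=3 the remaining stream is a growing perpetuity with first payment D_4 = 4.03.
V_3 = D_4/(r−g) = 4.03/(0.1079−0.047) = 66.1741
P₀ = V_3/(1+r)^3 = 66.1741/(1+0.1079)^3 = 48.6616

$48.66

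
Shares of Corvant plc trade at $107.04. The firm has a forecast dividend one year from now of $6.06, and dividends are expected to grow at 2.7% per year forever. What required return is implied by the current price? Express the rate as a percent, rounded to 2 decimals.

Rearranging the constant-growth DDM: r = D₁/P₀ + g.
r = 6.0600 / 107.04 + 0.027 = 0.05661 + 0.027 = 0.08361

8.36%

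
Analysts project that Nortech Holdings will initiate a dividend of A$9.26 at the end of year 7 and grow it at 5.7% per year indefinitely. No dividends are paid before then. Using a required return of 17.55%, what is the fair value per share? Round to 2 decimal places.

A$29.62

Deferred-dividend DDM. At t=6 the remaining stream is a growing perpetuity with first payment D_7 = 9.26.
V_6 = D_7/(r−g) = 9.26/(0.1755−0.057) = 78.1435
P₀ = V_6/(1+r)^6 = 78.1435/(1+0.1755)^6 = 29.6181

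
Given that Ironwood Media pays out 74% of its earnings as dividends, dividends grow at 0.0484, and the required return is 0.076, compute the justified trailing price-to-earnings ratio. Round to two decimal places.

Justified trailing P/E = b(1+g)/(r−g) = 0.74×(1+0.0484)/(0.076−0.0484) = 28.1093

28.11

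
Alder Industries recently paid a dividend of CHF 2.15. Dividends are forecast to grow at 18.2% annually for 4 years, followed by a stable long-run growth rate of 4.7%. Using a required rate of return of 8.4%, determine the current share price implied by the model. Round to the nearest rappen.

Two-stage DDM. Project D₁…D_4 at 0.182, terminal growth 0.047, discount at r = 0.084.
D_1 = 2.5413
D_2 = 3.0038
D_3 = 3.5505
D_4 = 4.1967
Terminal value at t=4: TV = D_5/(r−g) = 4.3939/(0.084−0.047) = 118.7554
P₀ = 2.5413/(1+0.084)^1 + 3.0038/(1+0.084)^2 + 3.5505/(1+0.084)^3 + 4.1967/(1+0.084)^4 + 118.7554/(1+0.084)^4 = 96.7350

CHF 96.74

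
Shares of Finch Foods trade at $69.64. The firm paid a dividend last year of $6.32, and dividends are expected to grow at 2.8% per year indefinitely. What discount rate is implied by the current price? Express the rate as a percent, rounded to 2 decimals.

12.13%

Rearranging the constant-growth DDM: r = D₁/P₀ + g.
D₁ = 6.32 × (1 + 0.028) = 6.4970.
r = 6.4970 / 69.64 + 0.028 = 0.09329 + 0.028 = 0.12129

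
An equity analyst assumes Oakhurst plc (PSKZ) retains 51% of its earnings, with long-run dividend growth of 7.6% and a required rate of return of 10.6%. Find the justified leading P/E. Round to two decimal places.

Payout ratio b = 1 − 0.51 = 0.49.
Justified leading P/E = b/(r−g) = 0.49/(0.106−0.076) = 16.3333

16.33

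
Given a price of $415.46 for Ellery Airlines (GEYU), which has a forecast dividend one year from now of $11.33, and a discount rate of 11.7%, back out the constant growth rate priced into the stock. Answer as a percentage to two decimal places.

From P₀ = D₁/(r − g), the implied growth is g = r − D₁/P₀.
g = 0.117 − 11.33/415.46 = 0.117 − 0.02727 = 0.08973

8.97%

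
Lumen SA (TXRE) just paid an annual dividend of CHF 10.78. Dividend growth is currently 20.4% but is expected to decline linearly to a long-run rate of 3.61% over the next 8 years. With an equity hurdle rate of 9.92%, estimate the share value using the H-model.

CHF 291.74

H-model: P₀ = D₀[(1+g_L) + H(g_S−g_L)]/(r−g_L), with H = 8/2 = 4.
P₀ = 10.78 × [(1+0.0361) + 4×(0.204−0.0361)] / (0.0992−0.0361)
   = 10.78 × 1.7077 / 0.0631 = 291.7434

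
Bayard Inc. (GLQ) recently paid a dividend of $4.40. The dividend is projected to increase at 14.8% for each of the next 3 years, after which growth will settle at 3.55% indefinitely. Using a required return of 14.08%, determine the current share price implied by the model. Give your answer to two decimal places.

Two-stage DDM. Project D₁…D_3 at 0.148, terminal growth 0.0355, discount at r = 0.1408.
D_1 = 5.0512
D_2 = 5.7988
D_3 = 6.6570
Terminal value at t=3: TV = D_4/(r−g) = 6.8933/(0.1408−0.0355) = 65.4636
P₀ = 5.0512/(1+0.1408)^1 + 5.7988/(1+0.1408)^2 + 6.6570/(1+0.1408)^3 + 65.4636/(1+0.1408)^3 = 57.4605

$57.46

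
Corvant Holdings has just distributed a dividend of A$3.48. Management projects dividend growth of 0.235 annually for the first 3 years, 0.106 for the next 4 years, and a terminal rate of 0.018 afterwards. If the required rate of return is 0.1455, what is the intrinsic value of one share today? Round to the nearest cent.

Three-stage DDM. Project D₁…D_7; terminal Gordon value at t=7 with g = 0.018; discount at r = 0.1455.
D_1 = 4.2978
D_2 = 5.3078
D_3 = 6.5551
D_4 = 7.2500
D_5 = 8.0184
D_6 = 8.8684
D_7 = 9.8085
TV_7 = 9.9850/(0.1455−0.018) = 78.3138
P₀ = Σ Dₜ/(1+r)ᵗ + TV_7/(1+r)^7 = 58.4098

A$58.41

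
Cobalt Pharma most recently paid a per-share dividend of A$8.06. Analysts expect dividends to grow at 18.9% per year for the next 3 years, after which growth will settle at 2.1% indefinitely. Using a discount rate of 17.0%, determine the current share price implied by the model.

Two-stage DDM. Project D₁…D_3 at 0.189, terminal growth 0.021, discount at r = 0.17.
D_1 = 9.5833
D_2 = 11.3946
D_3 = 13.5482
Terminal value at t=3: TV = D_4/(r−g) = 13.8327/(0.17−0.021) = 92.8368
P₀ = 9.5833/(1+0.17)^1 + 11.3946/(1+0.17)^2 + 13.5482/(1+0.17)^3 + 92.8368/(1+0.17)^3 = 82.9384

A$82.94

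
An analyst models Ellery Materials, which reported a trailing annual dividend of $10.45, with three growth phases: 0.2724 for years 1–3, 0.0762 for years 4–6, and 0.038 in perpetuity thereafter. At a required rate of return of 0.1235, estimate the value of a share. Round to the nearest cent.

$244.21

Three-stage DDM. Project D₁…D_6; terminal Gordon value at t=6 with g = 0.038; discount at r = 0.1235.
D_1 = 13.2966
D_2 = 16.9186
D_3 = 21.5272
D_4 = 23.1676
D_5 = 24.9329
D_6 = 26.8328
TV_6 = 27.8525/(0.1235−0.038) = 325.7598
P₀ = Σ Dₜ/(1+r)ᵗ + TV_6/(1+r)^6 = 244.2090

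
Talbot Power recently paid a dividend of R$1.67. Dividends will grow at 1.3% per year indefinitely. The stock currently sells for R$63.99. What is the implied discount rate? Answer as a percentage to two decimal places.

Rearranging the constant-growth DDM: r = D₁/P₀ + g.
D₁ = 1.67 × (1 + 0.013) = 1.6917.
r = 1.6917 / 63.99 + 0.013 = 0.02644 + 0.013 = 0.03944

3.94%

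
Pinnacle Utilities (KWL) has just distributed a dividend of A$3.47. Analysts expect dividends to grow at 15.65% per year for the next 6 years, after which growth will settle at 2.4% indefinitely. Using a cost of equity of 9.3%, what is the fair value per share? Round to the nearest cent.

A$97.75

Two-stage DDM. Project D₁…D_6 at 0.1565, terminal growth 0.024, discount at r = 0.093.
D_1 = 4.0131
D_2 = 4.6411
D_3 = 5.3674
D_4 = 6.2074
D_5 = 7.1789
D_6 = 8.3024
Terminal value at t=6: TV = D_7/(r−g) = 8.5017/(0.093−0.024) = 123.2123
P₀ = 4.0131/(1+0.093)^1 + 4.6411/(1+0.093)^2 + 5.3674/(1+0.093)^3 + 6.2074/(1+0.093)^4 + 7.1789/(1+0.093)^5 + 8.3024/(1+0.093)^6 + 123.2123/(1+0.093)^6 = 97.7540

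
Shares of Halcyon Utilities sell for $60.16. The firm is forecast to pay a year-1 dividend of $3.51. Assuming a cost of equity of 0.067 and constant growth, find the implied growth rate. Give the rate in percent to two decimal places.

From P₀ = D₁/(r − g), the implied growth is g = r − D₁/P₀.
g = 0.067 − 3.51/60.16 = 0.067 − 0.05834 = 0.00866

0.87%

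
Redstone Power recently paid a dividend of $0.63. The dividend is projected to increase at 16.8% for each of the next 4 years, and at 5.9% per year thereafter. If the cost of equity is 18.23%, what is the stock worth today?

$7.60

Two-stage DDM. Project D₁…D_4 at 0.168, terminal growth 0.059, discount at r = 0.1823.
D_1 = 0.7358
D_2 = 0.8595
D_3 = 1.0039
D_4 = 1.1725
Terminal value at t=4: TV = D_5/(r−g) = 1.2417/(0.1823−0.059) = 10.0704
P₀ = 0.7358/(1+0.1823)^1 + 0.8595/(1+0.1823)^2 + 1.0039/(1+0.1823)^3 + 1.1725/(1+0.1823)^4 + 10.0704/(1+0.1823)^4 = 7.5986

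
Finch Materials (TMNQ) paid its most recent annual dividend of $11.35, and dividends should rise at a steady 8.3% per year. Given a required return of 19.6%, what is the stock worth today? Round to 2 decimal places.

$108.78

Gordon growth model: P₀ = D₁/(r − g). D₁ = 11.35 × (1 + 0.083) = 12.2920.
P₀ = 12.2920 / (0.196 − 0.083) = 12.2920 / 0.113 = 108.7792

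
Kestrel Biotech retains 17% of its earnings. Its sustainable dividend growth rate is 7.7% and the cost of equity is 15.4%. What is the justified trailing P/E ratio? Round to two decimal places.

11.61

Payout ratio b = 1 − 0.17 = 0.83.
Justified trailing P/E = b(1+g)/(r−g) = 0.83×(1+0.077)/(0.154−0.077) = 11.6092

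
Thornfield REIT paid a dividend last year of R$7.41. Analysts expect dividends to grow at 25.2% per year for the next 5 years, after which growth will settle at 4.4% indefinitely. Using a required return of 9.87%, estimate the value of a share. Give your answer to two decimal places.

Two-stage DDM. Project D₁…D_5 at 0.252, terminal growth 0.044, discount at r = 0.0987.
D_1 = 9.2773
D_2 = 11.6152
D_3 = 14.5422
D_4 = 18.2069
D_5 = 22.7950
Terminal value at t=5: TV = D_6/(r−g) = 23.7980/(0.0987−0.044) = 435.0639
P₀ = 9.2773/(1+0.0987)^1 + 11.6152/(1+0.0987)^2 + 14.5422/(1+0.0987)^3 + 18.2069/(1+0.0987)^4 + 22.7950/(1+0.0987)^5 + 435.0639/(1+0.0987)^5 = 327.5053

R$327.51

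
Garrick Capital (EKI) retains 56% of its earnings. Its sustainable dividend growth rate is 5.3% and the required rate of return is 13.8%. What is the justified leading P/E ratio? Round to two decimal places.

5.18

Payout ratio b = 1 − 0.56 = 0.44.
Justified leading P/E = b/(r−g) = 0.44/(0.138−0.053) = 5.1765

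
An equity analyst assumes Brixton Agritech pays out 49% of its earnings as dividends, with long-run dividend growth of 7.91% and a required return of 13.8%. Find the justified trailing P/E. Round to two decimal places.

Justified trailing P/E = b(1+g)/(r−g) = 0.49×(1+0.0791)/(0.138−0.0791) = 8.9772

8.98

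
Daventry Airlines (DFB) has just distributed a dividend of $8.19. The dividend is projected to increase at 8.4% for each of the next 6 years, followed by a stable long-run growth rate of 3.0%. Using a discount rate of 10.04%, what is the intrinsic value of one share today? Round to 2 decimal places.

Two-stage DDM. Project D₁…D_6 at 0.084, terminal growth 0.03, discount at r = 0.1004.
D_1 = 8.8780
D_2 = 9.6237
D_3 = 10.4321
D_4 = 11.3084
D_5 = 12.2583
D_6 = 13.2880
Terminal value at t=6: TV = D_7/(r−g) = 13.6866/(0.1004−0.03) = 194.4125
P₀ = 8.8780/(1+0.1004)^1 + 9.6237/(1+0.1004)^2 + 10.4321/(1+0.1004)^3 + 11.3084/(1+0.1004)^4 + 12.2583/(1+0.1004)^5 + 13.2880/(1+0.1004)^6 + 194.4125/(1+0.1004)^6 = 156.1411

$156.14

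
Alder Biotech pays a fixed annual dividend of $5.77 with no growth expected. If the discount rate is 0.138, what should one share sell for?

Zero-growth DDM (perpetuity): P₀ = D/r = 5.77 / 0.138 = 41.8116

$41.81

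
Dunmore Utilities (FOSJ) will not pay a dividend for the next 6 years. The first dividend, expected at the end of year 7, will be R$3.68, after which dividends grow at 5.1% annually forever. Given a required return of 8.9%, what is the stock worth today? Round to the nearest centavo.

R$58.06

Deferred-dividend DDM. At t=6 the remaining stream is a growing perpetuity with first payment D_7 = 3.68.
V_6 = D_7/(r−g) = 3.68/(0.089−0.051) = 96.8421
P₀ = V_6/(1+r)^6 = 96.8421/(1+0.089)^6 = 58.0627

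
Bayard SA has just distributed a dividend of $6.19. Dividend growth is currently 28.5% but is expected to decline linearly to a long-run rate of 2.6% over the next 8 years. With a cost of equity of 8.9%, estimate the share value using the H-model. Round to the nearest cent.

H-model: P₀ = D₀[(1+g_L) + H(g_S−g_L)]/(r−g_L), with H = 8/2 = 4.
P₀ = 6.19 × [(1+0.026) + 4×(0.285−0.026)] / (0.089−0.026)
   = 6.19 × 2.0620 / 0.063 = 202.5997

$202.60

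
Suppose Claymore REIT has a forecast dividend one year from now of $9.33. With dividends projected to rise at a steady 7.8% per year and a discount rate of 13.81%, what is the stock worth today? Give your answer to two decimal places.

$155.24

Gordon growth model: P₀ = D₁/(r − g), with D₁ = 9.33 given directly.
P₀ = 9.3300 / (0.1381 − 0.078) = 9.3300 / 0.0601 = 155.2413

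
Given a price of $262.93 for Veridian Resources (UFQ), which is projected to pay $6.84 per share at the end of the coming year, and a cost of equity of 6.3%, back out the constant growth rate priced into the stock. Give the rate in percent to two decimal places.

From P₀ = D₁/(r − g), the implied growth is g = r − D₁/P₀.
g = 0.063 − 6.84/262.93 = 0.063 − 0.02601 = 0.03699

3.70%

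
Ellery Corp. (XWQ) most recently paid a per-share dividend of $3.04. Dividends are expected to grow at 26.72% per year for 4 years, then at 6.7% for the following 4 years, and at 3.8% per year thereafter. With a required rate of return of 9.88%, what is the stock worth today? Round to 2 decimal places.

Three-stage DDM. Project D₁…D_8; terminal Gordon value at t=8 with g = 0.038; discount at r = 0.0988.
D_1 = 3.8523
D_2 = 4.8816
D_3 = 6.1860
D_4 = 7.8389
D_5 = 8.3641
D_6 = 8.9245
D_7 = 9.5224
D_8 = 10.1604
TV_8 = 10.5465/(0.0988−0.038) = 173.4625
P₀ = Σ Dₜ/(1+r)ᵗ + TV_8/(1+r)^8 = 119.2188

$119.22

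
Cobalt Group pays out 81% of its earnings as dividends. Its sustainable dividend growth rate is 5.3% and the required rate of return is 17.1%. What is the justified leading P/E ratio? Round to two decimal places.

6.86

Justified leading P/E = b/(r−g) = 0.81/(0.171−0.053) = 6.8644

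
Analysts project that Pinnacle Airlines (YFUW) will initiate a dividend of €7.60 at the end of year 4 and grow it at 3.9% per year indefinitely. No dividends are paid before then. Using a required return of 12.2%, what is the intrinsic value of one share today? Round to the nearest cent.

Deferred-dividend DDM. At t=3 the remaining stream is a growing perpetuity with first payment D_4 = 7.60.
V_3 = D_4/(r−g) = 7.60/(0.122−0.039) = 91.5663
P₀ = V_3/(1+r)^3 = 91.5663/(1+0.122)^3 = 64.8272

€64.83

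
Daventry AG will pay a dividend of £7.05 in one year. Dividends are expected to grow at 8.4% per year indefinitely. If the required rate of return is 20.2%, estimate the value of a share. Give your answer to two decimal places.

£59.75

Gordon growth model: P₀ = D₁/(r − g), with D₁ = 7.05 given directly.
P₀ = 7.0500 / (0.202 − 0.084) = 7.0500 / 0.118 = 59.7458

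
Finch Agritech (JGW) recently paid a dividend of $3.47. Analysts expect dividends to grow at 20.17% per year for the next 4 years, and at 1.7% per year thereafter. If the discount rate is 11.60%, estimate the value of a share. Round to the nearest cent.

$64.68

Two-stage DDM. Project D₁…D_4 at 0.2017, terminal growth 0.017, discount at r = 0.116.
D_1 = 4.1699
D_2 = 5.0110
D_3 = 6.0217
D_4 = 7.2363
Terminal value at t=4: TV = D_5/(r−g) = 7.3593/(0.116−0.017) = 74.3360
P₀ = 4.1699/(1+0.116)^1 + 5.0110/(1+0.116)^2 + 6.0217/(1+0.116)^3 + 7.2363/(1+0.116)^4 + 74.3360/(1+0.116)^4 = 64.6801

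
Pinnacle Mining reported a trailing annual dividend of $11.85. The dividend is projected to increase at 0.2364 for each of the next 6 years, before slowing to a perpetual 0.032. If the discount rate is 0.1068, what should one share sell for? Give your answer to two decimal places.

Two-stage DDM. Project D₁…D_6 at 0.2364, terminal growth 0.032, discount at r = 0.1068.
D_1 = 14.6513
D_2 = 18.1149
D_3 = 22.3973
D_4 = 27.6920
D_5 = 34.2384
D_6 = 42.3323
Terminal value at t=6: TV = D_7/(r−g) = 43.6870/(0.1068−0.032) = 584.0505
P₀ = 14.6513/(1+0.1068)^1 + 18.1149/(1+0.1068)^2 + 22.3973/(1+0.1068)^3 + 27.6920/(1+0.1068)^4 + 34.2384/(1+0.1068)^5 + 42.3323/(1+0.1068)^6 + 584.0505/(1+0.1068)^6 = 424.3535

$424.35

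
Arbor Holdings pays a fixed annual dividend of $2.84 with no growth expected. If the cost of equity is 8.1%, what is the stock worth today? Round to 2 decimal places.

$35.06

Zero-growth DDM (perpetuity): P₀ = D/r = 2.84 / 0.081 = 35.0617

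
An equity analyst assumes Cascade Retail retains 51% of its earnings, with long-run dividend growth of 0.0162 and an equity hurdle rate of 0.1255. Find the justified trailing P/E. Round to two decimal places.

4.56

Payout ratio b = 1 − 0.51 = 0.49.
Justified trailing P/E = b(1+g)/(r−g) = 0.49×(1+0.0162)/(0.1255−0.0162) = 4.5557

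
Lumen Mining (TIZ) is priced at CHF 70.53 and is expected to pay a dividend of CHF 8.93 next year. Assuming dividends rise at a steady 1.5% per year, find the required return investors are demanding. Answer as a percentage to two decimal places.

14.16%

Rearranging the constant-growth DDM: r = D₁/P₀ + g.
r = 8.9300 / 70.53 + 0.015 = 0.12661 + 0.015 = 0.14161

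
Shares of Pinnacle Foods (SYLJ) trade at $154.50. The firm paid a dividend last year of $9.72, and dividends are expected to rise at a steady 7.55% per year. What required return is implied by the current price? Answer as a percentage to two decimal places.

Rearranging the constant-growth DDM: r = D₁/P₀ + g.
D₁ = 9.72 × (1 + 0.0755) = 10.4539.
r = 10.4539 / 154.50 + 0.0755 = 0.06766 + 0.0755 = 0.14316

14.32%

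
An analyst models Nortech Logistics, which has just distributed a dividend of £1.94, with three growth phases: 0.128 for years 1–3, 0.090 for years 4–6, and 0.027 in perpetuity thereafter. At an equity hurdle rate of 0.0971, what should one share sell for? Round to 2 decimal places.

Three-stage DDM. Project D₁…D_6; terminal Gordon value at t=6 with g = 0.027; discount at r = 0.0971.
D_1 = 2.1883
D_2 = 2.4684
D_3 = 2.7844
D_4 = 3.0350
D_5 = 3.3081
D_6 = 3.6059
TV_6 = 3.7032/(0.0971−0.027) = 52.8276
P₀ = Σ Dₜ/(1+r)ᵗ + TV_6/(1+r)^6 = 42.6941

£42.69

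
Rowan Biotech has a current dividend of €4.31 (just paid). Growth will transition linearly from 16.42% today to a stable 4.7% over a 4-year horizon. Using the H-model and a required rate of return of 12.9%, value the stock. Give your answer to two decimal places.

H-model: P₀ = D₀[(1+g_L) + H(g_S−g_L)]/(r−g_L), with H = 4/2 = 2.
P₀ = 4.31 × [(1+0.047) + 2×(0.1642−0.047)] / (0.129−0.047)
   = 4.31 × 1.2814 / 0.082 = 67.3516

€67.35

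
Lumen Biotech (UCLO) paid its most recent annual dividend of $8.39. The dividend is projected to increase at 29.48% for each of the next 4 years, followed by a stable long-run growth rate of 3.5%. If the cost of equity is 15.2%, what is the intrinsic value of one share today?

$163.78

Two-stage DDM. Project D₁…D_4 at 0.2948, terminal growth 0.035, discount at r = 0.152.
D_1 = 10.8634
D_2 = 14.0659
D_3 = 18.2125
D_4 = 23.5816
Terminal value at t=4: TV = D_5/(r−g) = 24.4069/(0.152−0.035) = 208.6062
P₀ = 10.8634/(1+0.152)^1 + 14.0659/(1+0.152)^2 + 18.2125/(1+0.152)^3 + 23.5816/(1+0.152)^4 + 208.6062/(1+0.152)^4 = 163.7763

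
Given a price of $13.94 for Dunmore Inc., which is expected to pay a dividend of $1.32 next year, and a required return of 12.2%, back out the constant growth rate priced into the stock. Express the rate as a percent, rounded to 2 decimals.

2.73%

From P₀ = D₁/(r − g), the implied growth is g = r − D₁/P₀.
g = 0.122 − 1.32/13.94 = 0.122 − 0.09469 = 0.02731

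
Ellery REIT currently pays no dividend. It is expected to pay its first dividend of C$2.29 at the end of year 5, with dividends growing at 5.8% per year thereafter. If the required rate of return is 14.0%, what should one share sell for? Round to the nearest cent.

Deferred-dividend DDM. At t=4 the remaining stream is a growing perpetuity with first payment D_5 = 2.29.
V_4 = D_5/(r−g) = 2.29/(0.14−0.058) = 27.9268
P₀ = V_4/(1+r)^4 = 27.9268/(1+0.14)^4 = 16.5349

C$16.53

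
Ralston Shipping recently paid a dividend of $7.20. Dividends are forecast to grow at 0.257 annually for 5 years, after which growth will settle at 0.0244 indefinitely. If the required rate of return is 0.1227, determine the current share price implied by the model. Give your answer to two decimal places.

$183.18

Two-stage DDM. Project D₁…D_5 at 0.257, terminal growth 0.0244, discount at r = 0.1227.
D_1 = 9.0504
D_2 = 11.3764
D_3 = 14.3001
D_4 = 17.9752
D_5 = 22.5948
Terminal value at t=5: TV = D_6/(r−g) = 23.1461/(0.1227−0.0244) = 235.4642
P₀ = 9.0504/(1+0.1227)^1 + 11.3764/(1+0.1227)^2 + 14.3001/(1+0.1227)^3 + 17.9752/(1+0.1227)^4 + 22.5948/(1+0.1227)^5 + 235.4642/(1+0.1227)^5 = 183.1835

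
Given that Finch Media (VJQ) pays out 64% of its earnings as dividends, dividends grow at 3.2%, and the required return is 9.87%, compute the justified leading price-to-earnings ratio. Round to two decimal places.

Justified leading P/E = b/(r−g) = 0.64/(0.0987−0.032) = 9.5952

9.60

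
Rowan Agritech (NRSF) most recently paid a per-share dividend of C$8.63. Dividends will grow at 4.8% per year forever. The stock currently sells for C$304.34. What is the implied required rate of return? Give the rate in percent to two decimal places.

Rearranging the constant-growth DDM: r = D₁/P₀ + g.
D₁ = 8.63 × (1 + 0.048) = 9.0442.
r = 9.0442 / 304.34 + 0.048 = 0.02972 + 0.048 = 0.07772

7.77%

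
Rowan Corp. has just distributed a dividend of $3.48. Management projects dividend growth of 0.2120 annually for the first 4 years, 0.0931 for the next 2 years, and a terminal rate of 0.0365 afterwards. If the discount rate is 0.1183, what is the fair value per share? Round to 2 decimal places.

$84.50

Three-stage DDM. Project D₁…D_6; terminal Gordon value at t=6 with g = 0.0365; discount at r = 0.1183.
D_1 = 4.2178
D_2 = 5.1119
D_3 = 6.1957
D_4 = 7.5091
D_5 = 8.2082
D_6 = 8.9724
TV_6 = 9.2999/(0.1183−0.0365) = 113.6909
P₀ = Σ Dₜ/(1+r)ᵗ + TV_6/(1+r)^6 = 84.4976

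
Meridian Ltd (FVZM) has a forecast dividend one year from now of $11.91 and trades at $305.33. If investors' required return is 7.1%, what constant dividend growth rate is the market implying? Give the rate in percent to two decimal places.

3.20%

From P₀ = D₁/(r − g), the implied growth is g = r − D₁/P₀.
g = 0.071 − 11.91/305.33 = 0.071 − 0.03901 = 0.03199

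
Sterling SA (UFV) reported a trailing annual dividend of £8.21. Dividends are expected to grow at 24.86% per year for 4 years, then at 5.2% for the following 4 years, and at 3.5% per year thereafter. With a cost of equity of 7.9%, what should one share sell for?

£416.14

Three-stage DDM. Project D₁…D_8; terminal Gordon value at t=8 with g = 0.035; discount at r = 0.079.
D_1 = 10.2510
D_2 = 12.7994
D_3 = 15.9813
D_4 = 19.9543
D_5 = 20.9919
D_6 = 22.0835
D_7 = 23.2318
D_8 = 24.4399
TV_8 = 25.2953/(0.079−0.035) = 574.8931
P₀ = Σ Dₜ/(1+r)ᵗ + TV_8/(1+r)^8 = 416.1378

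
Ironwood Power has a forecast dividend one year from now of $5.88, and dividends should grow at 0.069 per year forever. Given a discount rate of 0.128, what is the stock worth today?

$99.66

Gordon growth model: P₀ = D₁/(r − g), with D₁ = 5.88 given directly.
P₀ = 5.8800 / (0.128 − 0.069) = 5.8800 / 0.059 = 99.6610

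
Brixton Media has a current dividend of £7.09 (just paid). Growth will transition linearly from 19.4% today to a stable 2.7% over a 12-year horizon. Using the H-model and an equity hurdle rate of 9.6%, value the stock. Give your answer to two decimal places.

£208.49

H-model: P₀ = D₀[(1+g_L) + H(g_S−g_L)]/(r−g_L), with H = 12/2 = 6.
P₀ = 7.09 × [(1+0.027) + 6×(0.194−0.027)] / (0.096−0.027)
   = 7.09 × 2.0290 / 0.069 = 208.4871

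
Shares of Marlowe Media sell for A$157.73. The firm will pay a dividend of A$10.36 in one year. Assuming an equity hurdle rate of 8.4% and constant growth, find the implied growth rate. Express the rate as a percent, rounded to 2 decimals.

1.83%

From P₀ = D₁/(r − g), the implied growth is g = r − D₁/P₀.
g = 0.084 − 10.36/157.73 = 0.084 − 0.06568 = 0.01832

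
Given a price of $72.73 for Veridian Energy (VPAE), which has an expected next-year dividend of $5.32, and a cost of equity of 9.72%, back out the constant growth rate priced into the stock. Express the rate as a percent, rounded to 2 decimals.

From P₀ = D₁/(r − g), the implied growth is g = r − D₁/P₀.
g = 0.0972 − 5.32/72.73 = 0.0972 − 0.07315 = 0.02405

2.41%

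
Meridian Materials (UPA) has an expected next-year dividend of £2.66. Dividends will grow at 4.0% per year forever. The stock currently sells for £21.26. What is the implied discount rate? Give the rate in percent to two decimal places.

Rearranging the constant-growth DDM: r = D₁/P₀ + g.
r = 2.6600 / 21.26 + 0.04 = 0.12512 + 0.04 = 0.16512

16.51%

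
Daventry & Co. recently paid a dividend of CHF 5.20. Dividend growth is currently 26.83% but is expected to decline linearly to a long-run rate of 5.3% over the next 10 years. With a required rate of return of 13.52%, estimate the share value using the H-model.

H-model: P₀ = D₀[(1+g_L) + H(g_S−g_L)]/(r−g_L), with H = 10/2 = 5.
P₀ = 5.20 × [(1+0.053) + 5×(0.2683−0.053)] / (0.1352−0.053)
   = 5.20 × 2.1295 / 0.0822 = 134.7129

CHF 134.71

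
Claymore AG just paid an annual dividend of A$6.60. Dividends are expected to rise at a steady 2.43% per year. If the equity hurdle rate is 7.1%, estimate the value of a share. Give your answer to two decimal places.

A$144.76

Gordon growth model: P₀ = D₁/(r − g). D₁ = 6.60 × (1 + 0.0243) = 6.7604.
P₀ = 6.7604 / (0.071 − 0.0243) = 6.7604 / 0.0467 = 144.7619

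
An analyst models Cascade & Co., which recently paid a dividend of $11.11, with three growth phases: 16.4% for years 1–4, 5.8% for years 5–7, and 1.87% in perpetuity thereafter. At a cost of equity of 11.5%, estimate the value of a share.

$204.47

Three-stage DDM. Project D₁…D_7; terminal Gordon value at t=7 with g = 0.0187; discount at r = 0.115.
D_1 = 12.9320
D_2 = 15.0529
D_3 = 17.5216
D_4 = 20.3951
D_5 = 21.5780
D_6 = 22.8295
D_7 = 24.1537
TV_7 = 24.6053/(0.115−0.0187) = 255.5071
P₀ = Σ Dₜ/(1+r)ᵗ + TV_7/(1+r)^7 = 204.4727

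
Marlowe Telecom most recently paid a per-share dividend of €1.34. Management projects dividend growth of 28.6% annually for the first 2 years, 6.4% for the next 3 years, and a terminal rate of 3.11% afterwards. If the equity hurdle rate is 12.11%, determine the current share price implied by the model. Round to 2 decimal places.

€25.34

Three-stage DDM. Project D₁…D_5; terminal Gordon value at t=5 with g = 0.0311; discount at r = 0.1211.
D_1 = 1.7232
D_2 = 2.2161
D_3 = 2.3579
D_4 = 2.5088
D_5 = 2.6694
TV_5 = 2.7524/(0.1211−0.0311) = 30.5823
P₀ = Σ Dₜ/(1+r)ᵗ + TV_5/(1+r)^5 = 25.3373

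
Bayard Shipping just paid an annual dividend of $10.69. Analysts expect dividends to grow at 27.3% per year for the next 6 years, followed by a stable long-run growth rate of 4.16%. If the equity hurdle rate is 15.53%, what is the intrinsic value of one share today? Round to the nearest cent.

Two-stage DDM. Project D₁…D_6 at 0.273, terminal growth 0.0416, discount at r = 0.1553.
D_1 = 13.6084
D_2 = 17.3235
D_3 = 22.0528
D_4 = 28.0732
D_5 = 35.7371
D_6 = 45.4934
Terminal value at t=6: TV = D_7/(r−g) = 47.3859/(0.1553−0.0416) = 416.7625
P₀ = 13.6084/(1+0.1553)^1 + 17.3235/(1+0.1553)^2 + 22.0528/(1+0.1553)^3 + 28.0732/(1+0.1553)^4 + 35.7371/(1+0.1553)^5 + 45.4934/(1+0.1553)^6 + 416.7625/(1+0.1553)^6 = 266.5897

$266.59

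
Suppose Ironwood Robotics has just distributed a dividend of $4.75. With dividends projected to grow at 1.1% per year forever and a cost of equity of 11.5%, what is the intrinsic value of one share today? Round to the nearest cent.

Gordon growth model: P₀ = D₁/(r − g). D₁ = 4.75 × (1 + 0.011) = 4.8022.
P₀ = 4.8022 / (0.115 − 0.011) = 4.8022 / 0.104 = 46.1755

$46.18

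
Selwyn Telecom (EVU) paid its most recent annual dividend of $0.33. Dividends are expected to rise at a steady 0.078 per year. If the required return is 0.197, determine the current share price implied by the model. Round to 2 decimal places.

$2.99

Gordon growth model: P₀ = D₁/(r − g). D₁ = 0.33 × (1 + 0.078) = 0.3557.
P₀ = 0.3557 / (0.197 − 0.078) = 0.3557 / 0.119 = 2.9894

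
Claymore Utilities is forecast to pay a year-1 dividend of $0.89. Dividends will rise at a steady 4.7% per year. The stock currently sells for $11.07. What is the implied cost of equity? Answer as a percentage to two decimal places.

Rearranging the constant-growth DDM: r = D₁/P₀ + g.
r = 0.8900 / 11.07 + 0.047 = 0.08040 + 0.047 = 0.12740

12.74%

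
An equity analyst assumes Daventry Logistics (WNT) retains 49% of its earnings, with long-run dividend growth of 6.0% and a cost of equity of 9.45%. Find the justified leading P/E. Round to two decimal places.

14.78

Payout ratio b = 1 − 0.49 = 0.51.
Justified leading P/E = b/(r−g) = 0.51/(0.0945−0.06) = 14.7826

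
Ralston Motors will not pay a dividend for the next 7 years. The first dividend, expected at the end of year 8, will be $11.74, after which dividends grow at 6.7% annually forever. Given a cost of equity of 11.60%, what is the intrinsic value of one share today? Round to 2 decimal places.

Deferred-dividend DDM. At t=7 the remaining stream is a growing perpetuity with first payment D_8 = 11.74.
V_7 = D_8/(r−g) = 11.74/(0.116−0.067) = 239.5918
P₀ = V_7/(1+r)^7 = 239.5918/(1+0.116)^7 = 111.1278

$111.13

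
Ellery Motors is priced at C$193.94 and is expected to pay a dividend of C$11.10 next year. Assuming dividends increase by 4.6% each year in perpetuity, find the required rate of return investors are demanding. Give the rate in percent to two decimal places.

Rearranging the constant-growth DDM: r = D₁/P₀ + g.
r = 11.1000 / 193.94 + 0.046 = 0.05723 + 0.046 = 0.10323

10.32%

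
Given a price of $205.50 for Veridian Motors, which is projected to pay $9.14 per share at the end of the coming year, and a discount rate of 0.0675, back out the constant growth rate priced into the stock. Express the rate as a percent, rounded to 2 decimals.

From P₀ = D₁/(r − g), the implied growth is g = r − D₁/P₀.
g = 0.0675 − 9.14/205.50 = 0.0675 − 0.04448 = 0.02302

2.30%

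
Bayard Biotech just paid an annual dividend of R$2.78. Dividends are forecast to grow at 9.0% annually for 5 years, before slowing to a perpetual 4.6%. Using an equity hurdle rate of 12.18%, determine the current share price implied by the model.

Two-stage DDM. Project D₁…D_5 at 0.09, terminal growth 0.046, discount at r = 0.1218.
D_1 = 3.0302
D_2 = 3.3029
D_3 = 3.6002
D_4 = 3.9242
D_5 = 4.2774
Terminal value at t=5: TV = D_6/(r−g) = 4.4741/(0.1218−0.046) = 59.0255
P₀ = 3.0302/(1+0.1218)^1 + 3.3029/(1+0.1218)^2 + 3.6002/(1+0.1218)^3 + 3.9242/(1+0.1218)^4 + 4.2774/(1+0.1218)^5 + 59.0255/(1+0.1218)^5 = 45.9865

R$45.99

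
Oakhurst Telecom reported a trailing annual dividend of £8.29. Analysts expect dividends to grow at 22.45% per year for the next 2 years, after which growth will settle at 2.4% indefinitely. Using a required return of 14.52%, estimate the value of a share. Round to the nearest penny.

Two-stage DDM. Project D₁…D_2 at 0.2245, terminal growth 0.024, discount at r = 0.1452.
D_1 = 10.1511
D_2 = 12.4300
Terminal value at t=2: TV = D_3/(r−g) = 12.7283/(0.1452−0.024) = 105.0194
P₀ = 10.1511/(1+0.1452)^1 + 12.4300/(1+0.1452)^2 + 105.0194/(1+0.1452)^2 = 98.4187

£98.42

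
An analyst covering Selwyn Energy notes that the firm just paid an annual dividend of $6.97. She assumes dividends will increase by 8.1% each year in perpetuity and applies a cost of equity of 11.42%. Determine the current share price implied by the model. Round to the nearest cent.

Gordon growth model: P₀ = D₁/(r − g). D₁ = 6.97 × (1 + 0.081) = 7.5346.
P₀ = 7.5346 / (0.1142 − 0.081) = 7.5346 / 0.0332 = 226.9449

$226.94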